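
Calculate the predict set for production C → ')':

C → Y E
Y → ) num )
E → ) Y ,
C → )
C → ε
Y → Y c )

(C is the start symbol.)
PREDICT(C → ')') = (FIRST(RHS) \ {ε}) ∪ (FOLLOW(C) if ε ∈ FIRST(RHS), i.e. RHS ⇒* ε)
FIRST(')') = { ')' }
ε ∉ FIRST(')'), so FOLLOW(C) is not added.
PREDICT(C → ')') = { ')' }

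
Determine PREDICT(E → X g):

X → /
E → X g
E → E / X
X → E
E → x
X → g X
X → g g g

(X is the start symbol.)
PREDICT(E → X g) = (FIRST(RHS) \ {ε}) ∪ (FOLLOW(E) if ε ∈ FIRST(RHS), i.e. RHS ⇒* ε)
FIRST(X) = { '/', 'g', 'x' }
FIRST(X g) = { '/', 'g', 'x' }
ε ∉ FIRST(X g), so FOLLOW(E) is not added.
PREDICT(E → X g) = { '/', 'g', 'x' }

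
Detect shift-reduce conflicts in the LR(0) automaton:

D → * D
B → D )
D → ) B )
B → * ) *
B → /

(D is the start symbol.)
Yes — I12: [B → * ) * .] vs [B → * . ) *]

Augment with D' → D and build the canonical LR(0) collection (I0 = CLOSURE({[D' → . D]}), then GOTO on every symbol after a dot until no new states appear). It has 13 states:
  I0: { [D → . ) B )], [D → . * D], [D' → . D] }  — shift
  I1: { [B → . * ) *], [B → . /], [B → . D )], [D → ) . B )], [D → . ) B )], [D → . * D] }  — shift
  I2: { [D → * . D], [D → . ) B )], [D → . * D] }  — shift
  I3: { [D' → D .] }  — accept
  I4: { [D → * D .] }  — reduce
  I5: { [B → * . ) *], [D → * . D], [D → . ) B )], [D → . * D] }  — shift
  I6: { [B → / .] }  — reduce
  I7: { [D → ) B . )] }  — shift
  I8: { [B → D . )] }  — shift
  I9: { [B → D ) .] }  — reduce
  I10: { [D → ) B ) .] }  — reduce
  I11: { [B → * ) . *], [B → . * ) *], [B → . /], [B → . D )], [D → ) . B )], [D → . ) B )], [D → . * D] }  — shift
  I12: { [B → * ) * .], [B → * . ) *], [D → * . D], [D → . ) B )], [D → . * D] }  — shift, reduce

I12 contains reduce item [B → * ) * .] and shift items [B → * . ) *], [D → . ) B )], [D → . * D] — shift-reduce conflict.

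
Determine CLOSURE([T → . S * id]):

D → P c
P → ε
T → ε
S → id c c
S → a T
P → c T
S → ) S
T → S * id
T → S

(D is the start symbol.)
To compute CLOSURE, for each item [A → α.Bβ] where B is a non-terminal, add [B → .γ] for all productions B → γ; repeat for the newly added items until nothing changes.

Start with: [T → . S * id]
  [T → . S * id] has the dot before S: add [S → . id c c], [S → . a T], [S → . ) S]
No further items can be added.

CLOSURE = { [S → . ) S], [S → . a T], [S → . id c c], [T → . S * id] }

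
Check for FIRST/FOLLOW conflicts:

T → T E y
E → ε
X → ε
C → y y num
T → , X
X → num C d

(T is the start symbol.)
Nullable non-terminals: E, X.
E has a nullable alternative but only one production, so nothing to check.

X: nullable alternative(s) X → ε; FOLLOW(X) = { $, 'y' }
  X → ε: FIRST \ {ε} = { } — this is the only nullable alternative, skip
  X → num C d: FIRST \ {ε} = { 'num' } — disjoint from FOLLOW(X)

C, T have no nullable alternative, so no FIRST/FOLLOW check is needed there.

No FIRST/FOLLOW conflicts found.

Answer: No FIRST/FOLLOW conflicts.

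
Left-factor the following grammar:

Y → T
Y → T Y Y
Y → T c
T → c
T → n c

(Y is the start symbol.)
Y → T Y'
Y' → ε
Y' → Y Y
Y' → c
T → c
T → n c

Left-factoring transforms A → αβ₁ | αβ₂ into A → αA' and A' → β₁ | β₂
(α is the longest common prefix among the alternatives). Repeat until
no nonterminal has two alternatives with a common prefix.

Round 1: Y has alternatives sharing prefix 'T'. Introduce Y': Y → T Y'
  Add: Y' → ε
  Add: Y' → Y Y
  Add: Y' → c

No remaining common prefixes — done.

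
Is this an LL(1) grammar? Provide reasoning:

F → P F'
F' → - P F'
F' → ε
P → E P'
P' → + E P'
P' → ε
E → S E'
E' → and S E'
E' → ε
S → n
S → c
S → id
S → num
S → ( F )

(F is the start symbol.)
Relevant sets:
  FOLLOW(F') = { $, ')' }
  FOLLOW(P') = { $, ')', '-' }
  FOLLOW(E') = { $, ')', '+', '-' }

For F':
  PREDICT(F' → '-' P F') = { '-' }
  PREDICT(F' → ε) = { $, ')' }
For P':
  PREDICT(P' → '+' E P') = { '+' }
  PREDICT(P' → ε) = { $, ')', '-' }
For E':
  PREDICT(E' → and S E') = { 'and' }
  PREDICT(E' → ε) = { $, ')', '+', '-' }
For S:
  PREDICT(S → n) = { 'n' }
  PREDICT(S → c) = { 'c' }
  PREDICT(S → id) = { 'id' }
  PREDICT(S → num) = { 'num' }
  PREDICT(S → '(' F ')') = { '(' }
F, P, E have a single production, so nothing to check there.

All predict sets are disjoint. The grammar IS LL(1).

Answer: Yes, the grammar is LL(1).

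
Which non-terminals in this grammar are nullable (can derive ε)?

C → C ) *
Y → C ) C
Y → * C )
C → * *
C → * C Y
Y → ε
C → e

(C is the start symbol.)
{ 'Y' }

A non-terminal is nullable if it can derive ε (the empty string): either it has an ε-production, or it has a production whose right-hand side consists entirely of nullable non-terminals.

ε-productions: Y → ε
So Y is immediately nullable.
No further non-terminal can be added: every production for the remaining non-terminals contains a terminal or a non-nullable non-terminal.
Nullable = { 'Y' }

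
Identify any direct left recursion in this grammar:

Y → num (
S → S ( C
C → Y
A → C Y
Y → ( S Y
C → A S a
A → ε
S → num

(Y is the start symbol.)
Direct left recursion occurs when N → N α for some non-terminal N (the right-hand side begins with the left-hand side itself).

Y → num (: starts with num
S → S ( C: LEFT RECURSIVE (starts with S)
C → Y: starts with Y
A → C Y: starts with C
Y → ( S Y: starts with '('
C → A S a: starts with A
A → ε: starts with ε
S → num: starts with num

The grammar has direct left recursion on: S.

Answer: Yes, S is left-recursive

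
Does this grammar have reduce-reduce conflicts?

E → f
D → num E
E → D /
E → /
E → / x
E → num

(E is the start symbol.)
No reduce-reduce conflicts

A reduce-reduce conflict occurs when an LR(0) state has two complete items [A → α .] and [B → β .] — both call for a reduction, and with no lookahead the parser cannot choose between them.

Augment with E' → E and build the canonical LR(0) collection (I0 = CLOSURE({[E' → . E]}), then GOTO on every symbol after a dot until no new states appear). It has 9 states:
  I0: { [D → . num E], [E → . / x], [E → . /], [E → . D /], [E → . f], [E → . num], [E' → . E] }  — shift
  I1: { [E → / . x], [E → / .] }  — shift, reduce
  I2: { [E → D . /] }  — shift
  I3: { [E' → E .] }  — accept
  I4: { [E → f .] }  — reduce
  I5: { [D → . num E], [D → num . E], [E → . / x], [E → . /], [E → . D /], [E → . f], [E → . num], [E → num .] }  — shift, reduce
  I6: { [D → num E .] }  — reduce
  I7: { [E → D / .] }  — reduce
  I8: { [E → / x .] }  — reduce

No state contains more than one complete item.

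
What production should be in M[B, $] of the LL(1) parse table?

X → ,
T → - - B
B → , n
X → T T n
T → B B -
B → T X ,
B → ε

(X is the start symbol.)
Empty (error entry)

To find M[B, $], we find productions for B where $ is in the predict set (PREDICT(N → α) = (FIRST(α) \ {ε}) ∪ (FOLLOW(N) if α ⇒* ε)).

Relevant sets:
  FIRST(T) = { ',', '-' }
  FOLLOW(B) = { ',', '-', 'n' }

B → , n: PREDICT = { ',' }
B → T X ,: PREDICT = { ',', '-' }
B → ε: PREDICT = { ',', '-', 'n' }

M[B, $] is empty (no production applies)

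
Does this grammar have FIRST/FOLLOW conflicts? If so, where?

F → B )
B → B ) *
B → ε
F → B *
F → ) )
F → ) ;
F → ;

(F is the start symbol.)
Nullable non-terminals: B.
FIRST sets used below: FIRST(B) = { ')', ε }

B: nullable alternative(s) B → ε; FOLLOW(B) = { ')', '*' }
  B → B ) *: FIRST \ {ε} = { ')' } — overlaps FOLLOW(B) on { ')' }: CONFLICT
  B → ε: FIRST \ {ε} = { } — this is the only nullable alternative, skip

F has no nullable alternative, so no FIRST/FOLLOW check is needed there.

So the grammar has 1 FIRST/FOLLOW conflict (marked CONFLICT above).

Answer: Yes. B → B ')' '*' with FOLLOW(B) on { ')' }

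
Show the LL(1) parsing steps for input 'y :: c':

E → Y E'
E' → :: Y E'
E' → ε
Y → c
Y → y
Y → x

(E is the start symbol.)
Stack is shown with the top on the left.

Stack      Input     Action
---------------------------
E $        y :: c $  output E → Y E'
Y E' $     y :: c $  output Y → y
y E' $     y :: c $  match 'y'
E' $       :: c $    output E' → :: Y E'
:: Y E' $  :: c $    match '::'
Y E' $     c $       output Y → c
c E' $     c $       match 'c'
E' $       $         output E' → ε
$          $         accept

The string is accepted.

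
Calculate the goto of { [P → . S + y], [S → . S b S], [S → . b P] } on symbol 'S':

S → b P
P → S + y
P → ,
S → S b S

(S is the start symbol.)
{ [P → S . + y], [S → S . b S] }

GOTO(I, 'S') = CLOSURE({ [A → αX.β] : [A → α.Xβ] ∈ I, X = 'S' })

Items with dot before 'S', with the dot advanced:
  [P → . S + y] → [P → S . + y]
  [S → . S b S] → [S → S . b S]
Closure adds nothing (no advanced item has the dot before a non-terminal).

GOTO = { [P → S . + y], [S → S . b S] }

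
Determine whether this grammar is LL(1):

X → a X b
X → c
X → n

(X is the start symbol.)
Yes, the grammar is LL(1).

For X:
  PREDICT(X → a X b) = { 'a' }
  PREDICT(X → c) = { 'c' }
  PREDICT(X → n) = { 'n' }

All predict sets are disjoint. The grammar IS LL(1).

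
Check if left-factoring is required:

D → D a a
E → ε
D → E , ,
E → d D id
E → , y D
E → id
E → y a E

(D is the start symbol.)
No, left-factoring is not needed

Left-factoring is needed when two productions for the same non-terminal
share a common prefix on the right-hand side.

Productions for D:
  D → D a a
  D → E , ,
Productions for E:
  E → ε
  E → d D id
  E → , y D
  E → id
  E → y a E

No common prefixes found.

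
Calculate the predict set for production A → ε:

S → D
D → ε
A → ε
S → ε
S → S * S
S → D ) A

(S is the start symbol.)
{ $, '*' }

PREDICT(A → ε) = (FIRST(RHS) \ {ε}) ∪ (FOLLOW(A) if ε ∈ FIRST(RHS), i.e. RHS ⇒* ε)
The right-hand side is ε (FIRST(ε) = { ε }), so the predict set is FOLLOW(A) = { $, '*' }
PREDICT(A → ε) = { $, '*' }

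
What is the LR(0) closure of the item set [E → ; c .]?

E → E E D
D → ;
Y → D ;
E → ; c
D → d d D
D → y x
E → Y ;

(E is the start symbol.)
To compute CLOSURE, for each item [A → α.Bβ] where B is a non-terminal, add [B → .γ] for all productions B → γ; repeat for the newly added items until nothing changes.

Start with: [E → ; c .]
The dot is at the end, so nothing is added.

CLOSURE = { [E → ; c .] }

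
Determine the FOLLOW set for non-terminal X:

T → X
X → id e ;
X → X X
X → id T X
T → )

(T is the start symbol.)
{ $, 'id' }

In T → X: X is at the end, add FOLLOW(T)
In X → X X: X is followed by X, add FIRST(X) \ {ε} = { 'id' }
In X → X X: X is at the end; this adds FOLLOW(X) to itself — nothing new
In X → id T X: X is at the end; this adds FOLLOW(X) to itself — nothing new

The FOLLOW sets referred to above (computed the same way, to a fixed point):
  FOLLOW(T) = { $, 'id' }

Taking the union: FOLLOW(X) = { $, 'id' }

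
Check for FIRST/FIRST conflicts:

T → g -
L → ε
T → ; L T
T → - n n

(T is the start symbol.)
No FIRST/FIRST conflicts.

A FIRST/FIRST conflict occurs when two productions N → α and N → β for the same non-terminal have FIRST(α) ∩ FIRST(β) ≠ ∅ (with ε ∈ FIRST of a nullable right-hand side, so two nullable alternatives also conflict).

Productions for T:
  T → g -: FIRST = { 'g' }
  T → ; L T: FIRST = { ';' }
  T → - n n: FIRST = { '-' }
L has only one production, so no FIRST/FIRST conflict is possible there.

All alternatives of each non-terminal have pairwise disjoint FIRST sets.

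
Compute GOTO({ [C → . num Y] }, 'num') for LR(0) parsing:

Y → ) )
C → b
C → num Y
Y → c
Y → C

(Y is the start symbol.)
{ [C → . b], [C → . num Y], [C → num . Y], [Y → . ) )], [Y → . C], [Y → . c] }

GOTO(I, 'num') = CLOSURE({ [A → αX.β] : [A → α.Xβ] ∈ I, X = 'num' })

Items with dot before 'num', with the dot advanced:
  [C → . num Y] → [C → num . Y]
Closure of the advanced items:
  [C → num . Y] has the dot before Y: add [Y → . ) )], [Y → . c], [Y → . C]
  [Y → . C] has the dot before C: add [C → . b], [C → . num Y]

GOTO = { [C → . b], [C → . num Y], [C → num . Y], [Y → . ) )], [Y → . C], [Y → . c] }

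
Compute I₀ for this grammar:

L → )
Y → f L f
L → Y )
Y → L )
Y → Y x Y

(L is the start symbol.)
First, augment the grammar with L' → L
I₀ = CLOSURE({ [L' → . L] }):
  [L' → . L] has the dot before L: add [L → . )], [L → . Y )]
  [L → . Y )] has the dot before Y: add [Y → . f L f], [Y → . L )], [Y → . Y x Y]
No further items can be added.

I₀ = { [L → . )], [L → . Y )], [L' → . L], [Y → . L )], [Y → . Y x Y], [Y → . f L f] }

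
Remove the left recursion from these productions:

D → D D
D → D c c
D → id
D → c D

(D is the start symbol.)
D → id D'
D → c D D'
D' → D D'
D' → c c D'
D' → ε

D is directly left-recursive. The standard transformation for
  A → A α₁ | ... | A α_m | β₁ | ... | β_n
is
  A  → β₁ A' | ... | β_n A'
  A' → α₁ A' | ... | α_m A' | ε

D → id becomes D → id D'
D → c D becomes D → c D D'
D → D D becomes D' → D D'
D → D c c becomes D' → c c D'
Add D' → ε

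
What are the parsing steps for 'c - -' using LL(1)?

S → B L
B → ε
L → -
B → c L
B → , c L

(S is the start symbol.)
LL(1) parsing maintains a stack (initially the start symbol over $) and the input. At each step: if the stack top is a terminal, match it against the current input token; if it is a non-terminal N, replace it with the RHS of M[N, lookahead] (the unique production whose predict set contains the lookahead).

Stack is shown with the top on the left.

Stack    Input    Action
------------------------
S $      c - - $  output S → B L
B L $    c - - $  output B → c L
c L L $  c - - $  match 'c'
L L $    - - $    output L → -
- L $    - - $    match '-'
L $      - $      output L → -
- $      - $      match '-'
$        $        accept

The string is accepted.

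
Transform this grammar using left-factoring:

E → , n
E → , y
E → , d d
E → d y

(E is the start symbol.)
E → , E'
E' → n
E' → y
E' → d d
E → d y

Left-factoring transforms A → αβ₁ | αβ₂ into A → αA' and A' → β₁ | β₂
(α is the longest common prefix among the alternatives). Repeat until
no nonterminal has two alternatives with a common prefix.

Round 1: E has alternatives sharing prefix ','. Introduce E': E → , E'
  Add: E' → n
  Add: E' → y
  Add: E' → d d

No remaining common prefixes — done.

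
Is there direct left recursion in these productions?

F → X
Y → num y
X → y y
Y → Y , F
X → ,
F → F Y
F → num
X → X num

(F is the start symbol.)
Yes, Y, F, X are left-recursive

F → X: starts with X
Y → num y: starts with num
X → y y: starts with y
Y → Y , F: LEFT RECURSIVE (starts with Y)
X → ,: starts with ','
F → F Y: LEFT RECURSIVE (starts with F)
F → num: starts with num
X → X num: LEFT RECURSIVE (starts with X)

The grammar has direct left recursion on: Y, F, X.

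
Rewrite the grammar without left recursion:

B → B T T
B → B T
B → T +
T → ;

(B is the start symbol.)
B is directly left-recursive. The standard transformation for
  A → A α₁ | ... | A α_m | β₁ | ... | β_n
is
  A  → β₁ A' | ... | β_n A'
  A' → α₁ A' | ... | α_m A' | ε

B → T + becomes B → T + B'
B → B T T becomes B' → T T B'
B → B T becomes B' → T B'
Add B' → ε

Productions for other non-terminals are unchanged:
  T → ;

Resulting grammar:
B → T + B'
B' → T T B'
B' → T B'
B' → ε
T → ;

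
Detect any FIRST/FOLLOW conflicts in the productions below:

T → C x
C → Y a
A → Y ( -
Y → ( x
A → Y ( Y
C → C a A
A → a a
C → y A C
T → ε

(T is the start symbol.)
A FIRST/FOLLOW conflict occurs when a non-terminal N has a nullable alternative N → β (β ⇒* ε) and another alternative N → α with FIRST(α) ∩ FOLLOW(N) ≠ ∅: on such a lookahead the parser cannot decide between expanding α and letting N vanish via β.

Nullable non-terminals: T.
FIRST sets used below: FIRST(C) = { '(', 'y' }

T: nullable alternative(s) T → ε; FOLLOW(T) = { $ }
  T → C x: FIRST \ {ε} = { '(', 'y' } — disjoint from FOLLOW(T)
  T → ε: FIRST \ {ε} = { } — this is the only nullable alternative, skip

A, C, Y have no nullable alternative, so no FIRST/FOLLOW check is needed there.

No FIRST/FOLLOW conflicts found.

Answer: No FIRST/FOLLOW conflicts.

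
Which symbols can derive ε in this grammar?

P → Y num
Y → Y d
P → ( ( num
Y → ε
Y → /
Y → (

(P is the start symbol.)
ε-productions: Y → ε
So Y is immediately nullable.
No further non-terminal can be added: every production for the remaining non-terminals contains a terminal or a non-nullable non-terminal.
Nullable = { 'Y' }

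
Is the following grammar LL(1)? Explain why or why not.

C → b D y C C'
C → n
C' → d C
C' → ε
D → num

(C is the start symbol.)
Relevant sets:
  FOLLOW(C') = { $, 'd' }

For C:
  PREDICT(C → b D y C C') = { 'b' }
  PREDICT(C → n) = { 'n' }
For C':
  PREDICT(C' → d C) = { 'd' }
  PREDICT(C' → ε) = { $, 'd' }
D has a single production, so nothing to check there.

Conflict found: Predict set conflict for C': { 'd' }
The grammar is NOT LL(1).

Answer: No. Predict set conflict for C': { 'd' }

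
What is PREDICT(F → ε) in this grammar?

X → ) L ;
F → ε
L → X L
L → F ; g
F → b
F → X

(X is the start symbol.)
PREDICT(F → ε) = (FIRST(RHS) \ {ε}) ∪ (FOLLOW(F) if ε ∈ FIRST(RHS), i.e. RHS ⇒* ε)
The right-hand side is ε (FIRST(ε) = { ε }), so the predict set is FOLLOW(F) = { ';' }
PREDICT(F → ε) = { ';' }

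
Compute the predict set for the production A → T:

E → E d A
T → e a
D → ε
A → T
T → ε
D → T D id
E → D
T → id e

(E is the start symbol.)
PREDICT(A → T) = (FIRST(RHS) \ {ε}) ∪ (FOLLOW(A) if ε ∈ FIRST(RHS), i.e. RHS ⇒* ε)
FIRST(T) = { 'e', 'id', ε }
FIRST(T) = { 'e', 'id', ε }
ε ∈ FIRST(T) (the right-hand side is nullable), so add FOLLOW(A) = { $, 'd' }
PREDICT(A → T) = { $, 'd', 'e', 'id' }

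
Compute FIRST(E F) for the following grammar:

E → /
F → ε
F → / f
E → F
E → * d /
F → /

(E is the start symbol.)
{ '*', '/', ε }

FIRST sets of the non-terminals involved (from the grammar, by fixed-point iteration):
  FIRST(E) = { '*', '/', ε }
  FIRST(F) = { '/', ε }

To compute FIRST(E F), process the symbols left to right:
Symbol E is a non-terminal. Add FIRST(E) \ {ε} = { '*', '/' }
E is nullable (ε ∈ FIRST(E)), continue to the next symbol.
Symbol F is a non-terminal. Add FIRST(F) \ {ε} = { '/' }
F is nullable (ε ∈ FIRST(F)), continue to the next symbol.
All symbols are nullable, so ε is in the result.
FIRST(E F) = { '*', '/', ε }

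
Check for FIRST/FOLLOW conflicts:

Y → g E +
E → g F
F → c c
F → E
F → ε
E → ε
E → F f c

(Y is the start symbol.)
A FIRST/FOLLOW conflict occurs when a non-terminal N has a nullable alternative N → β (β ⇒* ε) and another alternative N → α with FIRST(α) ∩ FOLLOW(N) ≠ ∅: on such a lookahead the parser cannot decide between expanding α and letting N vanish via β.

Nullable non-terminals: E, F.
FIRST sets used below: FIRST(F) = { 'c', 'f', 'g', ε }, FIRST(E) = { 'c', 'f', 'g', ε }

E: nullable alternative(s) E → ε; FOLLOW(E) = { '+', 'f' }
  E → g F: FIRST \ {ε} = { 'g' } — disjoint from FOLLOW(E)
  E → ε: FIRST \ {ε} = { } — this is the only nullable alternative, skip
  E → F f c: FIRST \ {ε} = { 'c', 'f', 'g' } — overlaps FOLLOW(E) on { 'f' }: CONFLICT

F: nullable alternative(s) F → E, F → ε; FOLLOW(F) = { '+', 'f' }
  F → c c: FIRST \ {ε} = { 'c' } — disjoint from FOLLOW(F)
  F → E: FIRST \ {ε} = { 'c', 'f', 'g' } — overlaps FOLLOW(F) on { 'f' }: CONFLICT
  F → ε: FIRST \ {ε} = { } — disjoint from FOLLOW(F)

Y has no nullable alternative, so no FIRST/FOLLOW check is needed there.

So the grammar has 2 FIRST/FOLLOW conflicts (marked CONFLICT above).

Answer: Yes. E → F f c with FOLLOW(E) on { 'f' }; F → E with FOLLOW(F) on { 'f' }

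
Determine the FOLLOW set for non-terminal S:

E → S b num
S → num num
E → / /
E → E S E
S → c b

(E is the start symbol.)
{ '/', 'b', 'c', 'num' }

To compute FOLLOW(S), find every occurrence of S on a right-hand side N → α S β: add FIRST(β) \ {ε}, and if β is empty or nullable also add FOLLOW(N). Iterate to a fixed point.

In E → S b num: S is followed by b num, add FIRST(b num) \ {ε} = { 'b' }
In E → E S E: S is followed by E, add FIRST(E) \ {ε} = { '/', 'c', 'num' }

Taking the union: FOLLOW(S) = { '/', 'b', 'c', 'num' }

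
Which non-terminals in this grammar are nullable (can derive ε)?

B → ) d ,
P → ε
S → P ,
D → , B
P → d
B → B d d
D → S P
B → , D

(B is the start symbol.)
{ 'P' }

A non-terminal is nullable if it can derive ε (the empty string): either it has an ε-production, or it has a production whose right-hand side consists entirely of nullable non-terminals.

ε-productions: P → ε
So P is immediately nullable.
No further non-terminal can be added: every production for the remaining non-terminals contains a terminal or a non-nullable non-terminal.
Nullable = { 'P' }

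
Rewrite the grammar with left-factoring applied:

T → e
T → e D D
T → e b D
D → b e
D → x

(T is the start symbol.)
T → e T'
T' → ε
T' → D D
T' → b D
D → b e
D → x

Left-factoring transforms A → αβ₁ | αβ₂ into A → αA' and A' → β₁ | β₂
(α is the longest common prefix among the alternatives). Repeat until
no nonterminal has two alternatives with a common prefix.

Round 1: T has alternatives sharing prefix 'e'. Introduce T': T → e T'
  Add: T' → ε
  Add: T' → D D
  Add: T' → b D

No remaining common prefixes — done.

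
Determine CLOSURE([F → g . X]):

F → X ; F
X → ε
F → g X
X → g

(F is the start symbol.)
To compute CLOSURE, for each item [A → α.Bβ] where B is a non-terminal, add [B → .γ] for all productions B → γ; repeat for the newly added items until nothing changes.

Start with: [F → g . X]
  [F → g . X] has the dot before X: add [X → .], [X → . g]
No further items can be added.

CLOSURE = { [F → g . X], [X → . g], [X → .] }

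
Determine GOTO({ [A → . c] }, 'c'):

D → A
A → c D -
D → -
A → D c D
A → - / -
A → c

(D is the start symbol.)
{ [A → c .] }

GOTO(I, 'c') = CLOSURE({ [A → αX.β] : [A → α.Xβ] ∈ I, X = 'c' })

Items with dot before 'c', with the dot advanced:
  [A → . c] → [A → c .]
Closure adds nothing (no advanced item has the dot before a non-terminal).

GOTO = { [A → c .] }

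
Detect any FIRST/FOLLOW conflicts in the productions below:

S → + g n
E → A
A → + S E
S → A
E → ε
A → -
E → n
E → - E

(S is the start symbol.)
Yes. E → A with FOLLOW(E) on { '+', '-' }; E → n with FOLLOW(E) on { 'n' }; E → '-' E with FOLLOW(E) on { '-' }

A FIRST/FOLLOW conflict occurs when a non-terminal N has a nullable alternative N → β (β ⇒* ε) and another alternative N → α with FIRST(α) ∩ FOLLOW(N) ≠ ∅: on such a lookahead the parser cannot decide between expanding α and letting N vanish via β.

Nullable non-terminals: E.
FIRST sets used below: FIRST(A) = { '+', '-' }

E: nullable alternative(s) E → ε; FOLLOW(E) = { $, '+', '-', 'n' }
  E → A: FIRST \ {ε} = { '+', '-' } — overlaps FOLLOW(E) on { '+', '-' }: CONFLICT
  E → ε: FIRST \ {ε} = { } — this is the only nullable alternative, skip
  E → n: FIRST \ {ε} = { 'n' } — overlaps FOLLOW(E) on { 'n' }: CONFLICT
  E → - E: FIRST \ {ε} = { '-' } — overlaps FOLLOW(E) on { '-' }: CONFLICT

A, S have no nullable alternative, so no FIRST/FOLLOW check is needed there.

So the grammar has 3 FIRST/FOLLOW conflicts (marked CONFLICT above).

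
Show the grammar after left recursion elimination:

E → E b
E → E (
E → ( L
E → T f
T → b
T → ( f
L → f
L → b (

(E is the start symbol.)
E → ( L E'
E → T f E'
E' → b E'
E' → ( E'
E' → ε
T → b
T → ( f
L → f
L → b (

E is directly left-recursive. The standard transformation for
  A → A α₁ | ... | A α_m | β₁ | ... | β_n
is
  A  → β₁ A' | ... | β_n A'
  A' → α₁ A' | ... | α_m A' | ε

E → ( L becomes E → ( L E'
E → T f becomes E → T f E'
E → E b becomes E' → b E'
E → E ( becomes E' → ( E'
Add E' → ε

Productions for other non-terminals are unchanged:
  T → b
  T → ( f
  L → f
  L → b (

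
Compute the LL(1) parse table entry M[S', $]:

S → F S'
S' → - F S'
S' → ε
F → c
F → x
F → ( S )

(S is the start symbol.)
To find M[S', $], we find productions for S' where $ is in the predict set (PREDICT(N → α) = (FIRST(α) \ {ε}) ∪ (FOLLOW(N) if α ⇒* ε)).

Relevant sets:
  FOLLOW(S') = { $, ')' }

S' → - F S': PREDICT = { '-' }
S' → ε: PREDICT = { $, ')' }
  $ is in predict set, so this production goes in M[S', $]

M[S', $] = S' → ε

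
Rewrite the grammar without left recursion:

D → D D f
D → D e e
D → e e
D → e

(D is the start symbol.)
D → e e D'
D → e D'
D' → D f D'
D' → e e D'
D' → ε

D is directly left-recursive. The standard transformation for
  A → A α₁ | ... | A α_m | β₁ | ... | β_n
is
  A  → β₁ A' | ... | β_n A'
  A' → α₁ A' | ... | α_m A' | ε

D → e e becomes D → e e D'
D → e becomes D → e D'
D → D D f becomes D' → D f D'
D → D e e becomes D' → e e D'
Add D' → ε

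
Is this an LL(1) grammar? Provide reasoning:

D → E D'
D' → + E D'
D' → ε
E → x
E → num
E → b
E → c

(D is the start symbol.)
Relevant sets:
  FOLLOW(D') = { $ }

For D':
  PREDICT(D' → '+' E D') = { '+' }
  PREDICT(D' → ε) = { $ }
For E:
  PREDICT(E → x) = { 'x' }
  PREDICT(E → num) = { 'num' }
  PREDICT(E → b) = { 'b' }
  PREDICT(E → c) = { 'c' }
D has a single production, so nothing to check there.

All predict sets are disjoint. The grammar IS LL(1).

Answer: Yes, the grammar is LL(1).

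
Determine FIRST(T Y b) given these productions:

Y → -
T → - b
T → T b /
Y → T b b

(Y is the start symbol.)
FIRST sets of the non-terminals involved (from the grammar, by fixed-point iteration):
  FIRST(T) = { '-' }

To compute FIRST(T Y b), process the symbols left to right:
Symbol T is a non-terminal. Add FIRST(T) \ {ε} = { '-' }
T is not nullable (ε ∉ FIRST(T)), so stop here.
FIRST(T Y b) = { '-' }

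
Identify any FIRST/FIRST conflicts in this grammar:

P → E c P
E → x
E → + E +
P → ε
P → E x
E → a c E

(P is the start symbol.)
Yes. P → E c P / P → E x on { '+', 'a', 'x' }

A FIRST/FIRST conflict occurs when two productions N → α and N → β for the same non-terminal have FIRST(α) ∩ FIRST(β) ≠ ∅ (with ε ∈ FIRST of a nullable right-hand side, so two nullable alternatives also conflict).

FIRST sets of the non-terminals at (or reachable through a nullable prefix from) the front of some alternative:
  FIRST(E) = { '+', 'a', 'x' }

Productions for P:
  P → E c P: FIRST = { '+', 'a', 'x' }
  P → ε: FIRST = { ε }
  P → E x: FIRST = { '+', 'a', 'x' }
Productions for E:
  E → x: FIRST = { 'x' }
  E → + E +: FIRST = { '+' }
  E → a c E: FIRST = { 'a' }

Conflict for P: P → E c P and P → E x
  Overlap: { '+', 'a', 'x' }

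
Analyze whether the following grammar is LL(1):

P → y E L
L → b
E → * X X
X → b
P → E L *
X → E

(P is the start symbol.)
Relevant sets:
  FIRST(E) = { '*' }

For P:
  PREDICT(P → y E L) = { 'y' }
  PREDICT(P → E L '*') = { '*' }
For X:
  PREDICT(X → b) = { 'b' }
  PREDICT(X → E) = { '*' }
L, E have a single production, so nothing to check there.

All predict sets are disjoint. The grammar IS LL(1).

Answer: Yes, the grammar is LL(1).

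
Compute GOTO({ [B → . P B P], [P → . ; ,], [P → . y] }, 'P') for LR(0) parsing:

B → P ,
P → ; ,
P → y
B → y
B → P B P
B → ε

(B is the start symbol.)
{ [B → . P ,], [B → . P B P], [B → . y], [B → .], [B → P . B P], [P → . ; ,], [P → . y] }

GOTO(I, 'P') = CLOSURE({ [A → αX.β] : [A → α.Xβ] ∈ I, X = 'P' })

Items with dot before 'P', with the dot advanced:
  [B → . P B P] → [B → P . B P]
Closure of the advanced items:
  [B → P . B P] has the dot before B: add [B → . P ,], [B → . y], [B → . P B P], [B → .]
  [B → . P ,] has the dot before P: add [P → . ; ,], [P → . y]

GOTO = { [B → . P ,], [B → . P B P], [B → . y], [B → .], [B → P . B P], [P → . ; ,], [P → . y] }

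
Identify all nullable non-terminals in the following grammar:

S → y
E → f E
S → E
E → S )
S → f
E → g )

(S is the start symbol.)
There are no ε-productions, so no non-terminal can derive ε.
No non-terminals are nullable.

Answer: None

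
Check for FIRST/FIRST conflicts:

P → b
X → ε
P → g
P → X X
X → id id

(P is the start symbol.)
A FIRST/FIRST conflict occurs when two productions N → α and N → β for the same non-terminal have FIRST(α) ∩ FIRST(β) ≠ ∅ (with ε ∈ FIRST of a nullable right-hand side, so two nullable alternatives also conflict).

FIRST sets of the non-terminals at (or reachable through a nullable prefix from) the front of some alternative:
  FIRST(X) = { 'id', ε }

Productions for P:
  P → b: FIRST = { 'b' }
  P → g: FIRST = { 'g' }
  P → X X: FIRST = { 'id', ε }
Productions for X:
  X → ε: FIRST = { ε }
  X → id id: FIRST = { 'id' }

All alternatives of each non-terminal have pairwise disjoint FIRST sets.

Answer: No FIRST/FIRST conflicts.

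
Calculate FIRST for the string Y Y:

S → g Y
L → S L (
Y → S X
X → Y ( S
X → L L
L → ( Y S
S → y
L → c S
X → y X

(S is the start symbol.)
{ 'g', 'y' }

FIRST sets of the non-terminals involved (from the grammar, by fixed-point iteration):
  FIRST(Y) = { 'g', 'y' }

To compute FIRST(Y Y), process the symbols left to right:
Symbol Y is a non-terminal. Add FIRST(Y) \ {ε} = { 'g', 'y' }
Y is not nullable (ε ∉ FIRST(Y)), so stop here.
FIRST(Y Y) = { 'g', 'y' }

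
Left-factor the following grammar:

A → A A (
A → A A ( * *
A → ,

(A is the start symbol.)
A → A A ( A'
A' → ε
A' → * *
A → ,

Left-factoring transforms A → αβ₁ | αβ₂ into A → αA' and A' → β₁ | β₂
(α is the longest common prefix among the alternatives). Repeat until
no nonterminal has two alternatives with a common prefix.

Round 1: A has alternatives sharing prefix 'A A ('. Introduce A': A → A A ( A'
  Add: A' → ε
  Add: A' → * *

No remaining common prefixes — done.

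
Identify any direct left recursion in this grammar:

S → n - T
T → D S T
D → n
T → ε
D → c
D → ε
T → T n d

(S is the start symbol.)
Yes, T is left-recursive

S → n - T: starts with n
T → D S T: starts with D
D → n: starts with n
T → ε: starts with ε
D → c: starts with c
D → ε: starts with ε
T → T n d: LEFT RECURSIVE (starts with T)

The grammar has direct left recursion on: T.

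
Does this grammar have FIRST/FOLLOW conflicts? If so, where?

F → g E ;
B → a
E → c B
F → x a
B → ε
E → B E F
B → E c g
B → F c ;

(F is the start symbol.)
A FIRST/FOLLOW conflict occurs when a non-terminal N has a nullable alternative N → β (β ⇒* ε) and another alternative N → α with FIRST(α) ∩ FOLLOW(N) ≠ ∅: on such a lookahead the parser cannot decide between expanding α and letting N vanish via β.

Nullable non-terminals: B.
FIRST sets used below: FIRST(E) = { 'a', 'c', 'g', 'x' }, FIRST(F) = { 'g', 'x' }

B: nullable alternative(s) B → ε; FOLLOW(B) = { ';', 'a', 'c', 'g', 'x' }
  B → a: FIRST \ {ε} = { 'a' } — overlaps FOLLOW(B) on { 'a' }: CONFLICT
  B → ε: FIRST \ {ε} = { } — this is the only nullable alternative, skip
  B → E c g: FIRST \ {ε} = { 'a', 'c', 'g', 'x' } — overlaps FOLLOW(B) on { 'a', 'c', 'g', 'x' }: CONFLICT
  B → F c ;: FIRST \ {ε} = { 'g', 'x' } — overlaps FOLLOW(B) on { 'g', 'x' }: CONFLICT

E, F have no nullable alternative, so no FIRST/FOLLOW check is needed there.

So the grammar has 3 FIRST/FOLLOW conflicts (marked CONFLICT above).

Answer: Yes. B → a with FOLLOW(B) on { 'a' }; B → E c g with FOLLOW(B) on { 'a', 'c', 'g', 'x' }; B → F c ';' with FOLLOW(B) on { 'g', 'x' }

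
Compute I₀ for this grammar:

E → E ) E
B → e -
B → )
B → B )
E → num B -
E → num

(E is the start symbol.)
First, augment the grammar with E' → E
I₀ = CLOSURE({ [E' → . E] }):
  [E' → . E] has the dot before E: add [E → . E ) E], [E → . num B -], [E → . num]
No further items can be added.

I₀ = { [E → . E ) E], [E → . num B -], [E → . num], [E' → . E] }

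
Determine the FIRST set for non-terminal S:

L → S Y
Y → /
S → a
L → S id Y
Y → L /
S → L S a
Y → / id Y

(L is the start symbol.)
{ 'a' }

To compute FIRST(S), examine every production with S on the left-hand side, reading each right-hand side left to right until a non-nullable symbol is reached.

FIRST sets of the other non-terminals involved (by the same procedure, iterated to a fixed point):
  FIRST(L) = { 'a' }

From S → a:
  - a is a terminal: add 'a' and stop
From S → L S a:
  - L is a non-terminal: add FIRST(L) \ {ε} = { 'a' }
    L is not nullable, so stop

Collecting: FIRST(S) = { 'a' }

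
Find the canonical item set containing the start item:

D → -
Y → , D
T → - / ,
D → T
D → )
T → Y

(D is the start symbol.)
{ [D → . )], [D → . -], [D → . T], [D' → . D], [T → . - / ,], [T → . Y], [Y → . , D] }

First, augment the grammar with D' → D
I₀ = CLOSURE({ [D' → . D] }):
  [D' → . D] has the dot before D: add [D → . -], [D → . T], [D → . )]
  [D → . T] has the dot before T: add [T → . - / ,], [T → . Y]
  [T → . Y] has the dot before Y: add [Y → . , D]
No further items can be added.

I₀ = { [D → . )], [D → . -], [D → . T], [D' → . D], [T → . - / ,], [T → . Y], [Y → . , D] }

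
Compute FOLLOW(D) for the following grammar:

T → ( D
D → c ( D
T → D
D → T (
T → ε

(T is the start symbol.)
To compute FOLLOW(D), find every occurrence of D on a right-hand side N → α D β: add FIRST(β) \ {ε}, and if β is empty or nullable also add FOLLOW(N). Iterate to a fixed point.

In T → ( D: D is at the end, add FOLLOW(T)
In D → c ( D: D is at the end; this adds FOLLOW(D) to itself — nothing new
In T → D: D is at the end, add FOLLOW(T)

The FOLLOW sets referred to above (computed the same way, to a fixed point):
  FOLLOW(T) = { $, '(' }

Taking the union: FOLLOW(D) = { $, '(' }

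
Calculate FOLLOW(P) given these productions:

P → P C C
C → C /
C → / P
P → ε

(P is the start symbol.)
P is the start symbol, so $ ∈ FOLLOW(P).
In P → P C C: P is followed by C C, add FIRST(C C) \ {ε} = { '/' }
In C → / P: P is at the end, add FOLLOW(C)

The FOLLOW sets referred to above (computed the same way, to a fixed point):
  FOLLOW(C) = { $, '/' }

Taking the union: FOLLOW(P) = { $, '/' }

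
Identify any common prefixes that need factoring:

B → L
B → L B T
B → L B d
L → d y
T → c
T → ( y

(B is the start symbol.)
Left-factoring is needed when two productions for the same non-terminal
share a common prefix on the right-hand side.

Productions for B:
  B → L
  B → L B T
  B → L B d
Productions for T:
  T → c
  T → ( y

Found common prefix 'L' in productions for B

Answer: Yes, B has productions with common prefix 'L'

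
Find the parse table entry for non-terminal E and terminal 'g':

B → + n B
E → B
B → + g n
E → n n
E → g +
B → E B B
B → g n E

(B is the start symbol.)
E → B, E → g +

To find M[E, 'g'], we find productions for E where 'g' is in the predict set (PREDICT(N → α) = (FIRST(α) \ {ε}) ∪ (FOLLOW(N) if α ⇒* ε)).

Relevant sets:
  FIRST(B) = { '+', 'g', 'n' }

E → B: PREDICT = { '+', 'g', 'n' }
  'g' is in predict set, so this production goes in M[E, 'g']
E → n n: PREDICT = { 'n' }
E → g +: PREDICT = { 'g' }
  'g' is in predict set, so this production goes in M[E, 'g']

M[E, 'g'] = E → B, E → g +  (a multiply-defined cell — the grammar is not LL(1))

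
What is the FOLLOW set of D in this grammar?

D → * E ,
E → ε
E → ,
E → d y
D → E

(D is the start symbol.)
{ $ }

D is the start symbol, so $ ∈ FOLLOW(D).
D does not occur on any right-hand side.

Taking the union: FOLLOW(D) = { $ }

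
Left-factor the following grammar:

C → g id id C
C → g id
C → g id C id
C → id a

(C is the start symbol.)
Left-factoring transforms A → αβ₁ | αβ₂ into A → αA' and A' → β₁ | β₂
(α is the longest common prefix among the alternatives). Repeat until
no nonterminal has two alternatives with a common prefix.

Round 1: C has alternatives sharing prefix 'g id'. Introduce C': C → g id C'
  Add: C' → id C
  Add: C' → ε
  Add: C' → C id

No remaining common prefixes — done.

Resulting grammar:
C → g id C'
C' → id C
C' → ε
C' → C id
C → id a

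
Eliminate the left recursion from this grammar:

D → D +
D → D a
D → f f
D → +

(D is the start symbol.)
D → f f D'
D → + D'
D' → + D'
D' → a D'
D' → ε

D is directly left-recursive. The standard transformation for
  A → A α₁ | ... | A α_m | β₁ | ... | β_n
is
  A  → β₁ A' | ... | β_n A'
  A' → α₁ A' | ... | α_m A' | ε

D → f f becomes D → f f D'
D → + becomes D → + D'
D → D + becomes D' → + D'
D → D a becomes D' → a D'
Add D' → ε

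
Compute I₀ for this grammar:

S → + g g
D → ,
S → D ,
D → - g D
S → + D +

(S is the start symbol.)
{ [D → . ,], [D → . - g D], [S → . + D +], [S → . + g g], [S → . D ,], [S' → . S] }

First, augment the grammar with S' → S
I₀ = CLOSURE({ [S' → . S] }):
  [S' → . S] has the dot before S: add [S → . + g g], [S → . D ,], [S → . + D +]
  [S → . D ,] has the dot before D: add [D → . ,], [D → . - g D]
No further items can be added.

I₀ = { [D → . ,], [D → . - g D], [S → . + D +], [S → . + g g], [S → . D ,], [S' → . S] }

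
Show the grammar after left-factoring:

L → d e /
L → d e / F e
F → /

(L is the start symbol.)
L → d e / L'
L' → ε
L' → F e
F → /

Left-factoring transforms A → αβ₁ | αβ₂ into A → αA' and A' → β₁ | β₂
(α is the longest common prefix among the alternatives). Repeat until
no nonterminal has two alternatives with a common prefix.

Round 1: L has alternatives sharing prefix 'd e /'. Introduce L': L → d e / L'
  Add: L' → ε
  Add: L' → F e

No remaining common prefixes — done.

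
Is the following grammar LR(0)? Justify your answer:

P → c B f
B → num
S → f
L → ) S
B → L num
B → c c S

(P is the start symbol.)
Yes, the grammar is LR(0)

A grammar is LR(0) if no state in the canonical LR(0) collection has:
  - both a shift item (dot before a terminal) and a complete item (shift-reduce conflict), or
  - two or more complete items (reduce-reduce conflict; the accept item [P' → P .] counts as a complete item here).

Augment with P' → P and build the canonical LR(0) collection (I0 = CLOSURE({[P' → . P]}), then GOTO on every symbol after a dot until no new states appear). It has 14 states:
  I0: { [P → . c B f], [P' → . P] }  — shift
  I1: { [P' → P .] }  — accept
  I2: { [B → . L num], [B → . c c S], [B → . num], [L → . ) S], [P → c . B f] }  — shift
  I3: { [L → ) . S], [S → . f] }  — shift
  I4: { [P → c B . f] }  — shift
  I5: { [B → L . num] }  — shift
  I6: { [B → c . c S] }  — shift
  I7: { [B → num .] }  — reduce
  I8: { [B → c c . S], [S → . f] }  — shift
  I9: { [B → c c S .] }  — reduce
  I10: { [S → f .] }  — reduce
  I11: { [B → L num .] }  — reduce
  I12: { [P → c B f .] }  — reduce
  I13: { [L → ) S .] }  — reduce

Every state is either a pure shift/goto state or contains exactly one complete item and nothing to shift — no conflicts. The grammar is LR(0).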